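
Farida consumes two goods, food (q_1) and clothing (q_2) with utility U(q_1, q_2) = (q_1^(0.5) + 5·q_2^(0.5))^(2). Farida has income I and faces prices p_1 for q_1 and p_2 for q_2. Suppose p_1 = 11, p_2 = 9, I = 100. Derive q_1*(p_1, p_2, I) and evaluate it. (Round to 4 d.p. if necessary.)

q_1* = 0.2881

From the CES first-order condition, (1/5)·(q_2/q_1)^(0.5) = p_1/p_2.
Hence q_2/q_1 = (5·p_1/p_2)^(1/(0.5)), i.e. raised to the 2 power.
With the ratio pinned down, the budget gives q_1* = I/(p_1 + p_2·(q_2/q_1)) and q_2* = (q_2/q_1)·q_1*.
Numerically q_2/q_1 = 37.345679, so q_1* = 100/(11 + 9·37.345679) = 0.2881.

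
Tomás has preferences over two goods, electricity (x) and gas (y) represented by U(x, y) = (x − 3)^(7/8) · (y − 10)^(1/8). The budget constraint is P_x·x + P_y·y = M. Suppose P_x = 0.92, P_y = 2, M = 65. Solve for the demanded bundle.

x* = 43.1739, y* = 12.64

Discretionary income = 65 − 3·0.92 − 10·2 = 42.24; x* = 3 + 0.875·42.24/0.92 = 43.1739; y* = 10 + 0.125·42.24/2 = 12.64.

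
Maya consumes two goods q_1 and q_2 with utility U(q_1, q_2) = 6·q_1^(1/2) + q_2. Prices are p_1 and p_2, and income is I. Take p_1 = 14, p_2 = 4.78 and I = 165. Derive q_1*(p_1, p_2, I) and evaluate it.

q_1* = 1.0492

Utility is quasi-linear in q_2; the FOC for q_1 is 3/√q_1 = p_1/p_2.
Solve: √q_1 = 3·p_2/p_1, so q_1*(p_1,p_2) = (3·p_2/p_1)², and q_2* = (I − p_1·q_1*)/p_2.
Plugging in: q_1* = (3·4.78/14)² = 1.0492.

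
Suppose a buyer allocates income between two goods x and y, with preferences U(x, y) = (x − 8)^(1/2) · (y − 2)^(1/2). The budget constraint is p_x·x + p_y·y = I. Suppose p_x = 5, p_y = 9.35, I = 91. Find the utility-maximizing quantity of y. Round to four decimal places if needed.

MRS = (y−2)/(x−8). Tangency with p_x/p_y gives y−2 = (p_x/p_y)·(x−8).
Substituting into the budget: x* = 8 + 0.5·(I − 8·p_x − 2·p_y)/p_x, and y* = 2 + 0.5·(…)/p_y.
Discretionary income = 91 − 8·5 − 2·9.35 = 32.3; y* = 2 + 0.5·32.3/9.35 = 3.7273.

y* = 3.7273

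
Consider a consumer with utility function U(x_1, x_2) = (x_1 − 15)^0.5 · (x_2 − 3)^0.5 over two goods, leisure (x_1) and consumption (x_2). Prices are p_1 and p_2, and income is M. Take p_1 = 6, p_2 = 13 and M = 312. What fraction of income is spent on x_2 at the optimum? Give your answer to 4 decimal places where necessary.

share on x_2 = 0.4183

This is Cobb-Douglas in (x_1−15, x_2−3): tangency gives 0.5·p_2·(x_2−3) = 0.5·p_1·(x_1−15).
After buying the subsistence bundle (15, 3), a share 0.5 of the remaining income goes to x_1: x_1* = 15 + 0.5·(M − 15p_1 − 3p_2)/p_1.
Discretionary income = 312 − 15·6 − 3·13 = 183; x_1* = 15 + 0.5·183/6 = 30.25; x_2* = 3 + 0.5·183/13 = 10.0385.
Expenditure on x_2: 13·10.0385 = 130.5; share = 0.4183.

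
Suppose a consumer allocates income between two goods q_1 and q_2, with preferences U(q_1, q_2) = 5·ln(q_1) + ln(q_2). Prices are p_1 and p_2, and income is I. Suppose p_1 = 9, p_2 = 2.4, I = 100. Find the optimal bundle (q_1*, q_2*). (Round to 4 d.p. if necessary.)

Tangency: MRS = 5·q_2/q_1 = p_1/p_2.
Rearranging, p_2·q_2 = (1/5)·p_1·q_1. Substituting into the budget gives p_1·q_1·(1 + (1/5)) = I.
Demand: q_1*(p_1,p_2,I) = 5/6·I/p_1 and q_2* = 1/6·I/p_2.
At p_1=9, p_2=2.4, I=100: q_1* = 5/6·100/9 = 9.2593, q_2* = 6.9444.

q_1* = 9.2593, q_2* = 6.9444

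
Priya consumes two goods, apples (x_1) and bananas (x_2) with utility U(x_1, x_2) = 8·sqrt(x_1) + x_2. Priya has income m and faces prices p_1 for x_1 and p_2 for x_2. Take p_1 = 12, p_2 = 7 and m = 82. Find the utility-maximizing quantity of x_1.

x_1* = 5.4444

Utility is quasi-linear in x_2; the FOC for x_1 is 4/√x_1 = p_1/p_2.
Solve: √x_1 = 4·p_2/p_1, so x_1*(p_1,p_2) = (4·p_2/p_1)², and x_2* = (m − p_1·x_1*)/p_2.
Plugging in: x_1* = (4·7/12)² = 5.4444.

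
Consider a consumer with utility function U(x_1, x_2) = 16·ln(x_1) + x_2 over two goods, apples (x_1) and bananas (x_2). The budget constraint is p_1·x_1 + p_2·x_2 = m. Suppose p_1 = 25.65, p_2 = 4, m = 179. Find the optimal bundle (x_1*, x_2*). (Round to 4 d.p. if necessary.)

MU_x_1 = 16/x_1, MU_x_2 = 1. Tangency: 16/x_1 = p_1/p_2.
So x_1*(p_1,p_2) = 16·p_2/p_1, independent of income; and x_2* = (m − 16·p_2)/p_2.
At the given prices: x_1* = 16·4/25.65 = 2.4951, and x_2* = 28.75.

x_1* = 2.4951, x_2* = 28.75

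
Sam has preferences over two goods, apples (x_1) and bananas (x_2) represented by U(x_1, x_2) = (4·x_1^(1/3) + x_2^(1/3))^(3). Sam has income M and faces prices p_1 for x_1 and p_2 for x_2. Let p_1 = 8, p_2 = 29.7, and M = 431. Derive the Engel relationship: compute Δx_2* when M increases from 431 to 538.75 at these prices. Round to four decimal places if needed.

MU_x_1 ∝ 4·x_1^(-2/3), MU_x_2 ∝ x_2^(-2/3), so MRS = 4·(x_2/x_1)^(2/3) = p_1/p_2.
Hence x_2/x_1 = ((1/4)·p_1/p_2)^(1/(2/3)), i.e. raised to the 1.5 power.
With the ratio pinned down, the budget gives x_1* = M/(p_1 + p_2·(x_2/x_1)) and x_2* = (x_2/x_1)·x_1*.
Numerically x_2/x_1 = 0.017475, so x_1* = 431/(8 + 29.7·0.017475) = 50.5928 and x_2* = 0.017475·50.5928 = 0.8841.
At M' = 538.75: x_2* = 1.1051. Change: 1.1051 − 0.8841 = 0.221.

Δx_2* = 0.221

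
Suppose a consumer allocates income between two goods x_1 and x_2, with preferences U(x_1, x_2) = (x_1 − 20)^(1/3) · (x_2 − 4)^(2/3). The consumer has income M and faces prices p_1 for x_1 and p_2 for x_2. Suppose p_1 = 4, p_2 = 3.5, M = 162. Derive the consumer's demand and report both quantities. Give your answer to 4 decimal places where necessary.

x_1* = 25.6667, x_2* = 16.9524

MRS = (1/2)·(x_2−4)/(x_1−20). Tangency with p_1/p_2 gives x_2−4 = 2·(p_1/p_2)·(x_1−20).
Substituting into the budget: x_1* = 20 + 1/3·(M − 20·p_1 − 4·p_2)/p_1, and x_2* = 4 + 2/3·(…)/p_2.
Discretionary income = 162 − 20·4 − 4·3.5 = 68; x_1* = 20 + 1/3·68/4 = 25.6667; x_2* = 4 + 2/3·68/3.5 = 16.9524.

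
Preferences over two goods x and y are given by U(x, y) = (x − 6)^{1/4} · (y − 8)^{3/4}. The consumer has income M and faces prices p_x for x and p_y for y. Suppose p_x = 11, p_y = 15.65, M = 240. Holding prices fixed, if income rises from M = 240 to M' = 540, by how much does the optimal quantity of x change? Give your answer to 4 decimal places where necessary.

This is Cobb-Douglas in (x−6, y−8): tangency gives 0.25·p_y·(y−8) = 0.75·p_x·(x−6).
After buying the subsistence bundle (6, 8), a share 0.25 of the remaining income goes to x: x* = 6 + 0.25·(M − 6p_x − 8p_y)/p_x.
Discretionary income = 240 − 6·11 − 8·15.65 = 48.8; x* = 6 + 0.25·48.8/11 = 7.1091.
At M' = 540: x* = 13.9273. Change: 13.9273 − 7.1091 = 6.8182.

Δx* = 6.8182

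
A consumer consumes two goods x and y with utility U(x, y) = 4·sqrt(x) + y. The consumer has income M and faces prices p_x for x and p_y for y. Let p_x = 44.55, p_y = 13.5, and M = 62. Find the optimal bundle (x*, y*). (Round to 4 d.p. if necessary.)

x* = 0.3673, y* = 3.3805

Solve: √x = 2·p_y/p_x, so x*(p_x,p_y) = (2·p_y/p_x)², and y* = (M − p_x·x*)/p_y.
Plugging in: x* = (2·13.5/44.55)² = 0.3673, y* = 3.3805.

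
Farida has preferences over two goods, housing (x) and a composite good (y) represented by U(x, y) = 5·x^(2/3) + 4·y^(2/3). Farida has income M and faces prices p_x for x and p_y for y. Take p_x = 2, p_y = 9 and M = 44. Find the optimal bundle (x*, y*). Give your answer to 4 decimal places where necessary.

x* = 21.4575, y* = 0.1206

MU_x ∝ 5·x^(-1/3), MU_y ∝ 4·y^(-1/3), so MRS = (5/4)·(y/x)^(1/3) = p_x/p_y.
Hence y/x = ((4/5)·p_x/p_y)^(1/(1/3)), i.e. raised to the 3 power.
With the ratio pinned down, the budget gives x* = M/(p_x + p_y·(y/x)) and y* = (y/x)·x*.
Numerically y/x = 0.005619, so x* = 44/(2 + 9·0.005619) = 21.4575 and y* = 0.005619·21.4575 = 0.1206.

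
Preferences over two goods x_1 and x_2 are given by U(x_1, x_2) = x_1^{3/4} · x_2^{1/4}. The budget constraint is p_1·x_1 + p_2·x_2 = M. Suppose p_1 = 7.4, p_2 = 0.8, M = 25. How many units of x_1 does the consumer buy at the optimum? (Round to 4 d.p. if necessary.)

Tangency: MRS = 3·x_2/x_1 = p_1/p_2.
So 0.75·p_2·x_2 = 0.25·p_1·x_1; combined with the budget, a share 0.75 of income goes to x_1.
Demand: x_1*(p_1,p_2,M) = 0.75·M/p_1 and x_2* = 0.25·M/p_2.
At p_1=7.4, p_2=0.8, M=25: x_1* = 0.75·25/7.4 = 2.5338.

x_1* = 2.5338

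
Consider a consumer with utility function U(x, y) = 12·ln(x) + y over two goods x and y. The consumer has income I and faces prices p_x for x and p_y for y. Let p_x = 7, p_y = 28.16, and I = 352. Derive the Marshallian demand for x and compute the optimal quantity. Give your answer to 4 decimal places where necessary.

MU_x = 12/x, MU_y = 1. Tangency: 12/x = p_x/p_y.
So x*(p_x,p_y) = 12·p_y/p_x, independent of income; and y* = (I − 12·p_y)/p_y.
At the given prices: x* = 12·28.16/7 = 48.2743.

x* = 48.2743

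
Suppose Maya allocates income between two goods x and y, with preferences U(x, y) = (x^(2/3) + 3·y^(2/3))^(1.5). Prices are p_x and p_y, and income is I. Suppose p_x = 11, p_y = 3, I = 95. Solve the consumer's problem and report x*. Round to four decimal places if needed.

From the CES first-order condition, (1/3)·(y/x)^(1/3) = p_x/p_y.
Solve for the ratio: y/x = [3·p_x/p_y]^(3).
Substitute y = (y/x)·x into the budget: x* = I/(p_x + p_y·(y/x)).
Numerically y/x = 1331, so x* = 95/(11 + 3·1331) = 0.0237.

x* = 0.0237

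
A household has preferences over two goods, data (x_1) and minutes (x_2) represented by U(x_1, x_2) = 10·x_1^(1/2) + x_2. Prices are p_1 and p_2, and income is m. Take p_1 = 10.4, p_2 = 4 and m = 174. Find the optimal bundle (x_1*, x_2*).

x_1* = 3.6982, x_2* = 33.8846

Solve: √x_1 = 5·p_2/p_1, so x_1*(p_1,p_2) = (5·p_2/p_1)², and x_2* = (m − p_1·x_1*)/p_2.
Plugging in: x_1* = (5·4/10.4)² = 3.6982, x_2* = 33.8846.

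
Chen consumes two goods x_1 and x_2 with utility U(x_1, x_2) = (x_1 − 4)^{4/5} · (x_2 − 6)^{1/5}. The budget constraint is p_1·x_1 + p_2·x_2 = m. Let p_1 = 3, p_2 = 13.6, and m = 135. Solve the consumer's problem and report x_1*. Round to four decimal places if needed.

MRS = 4·(x_2−6)/(x_1−4). Tangency with p_1/p_2 gives x_2−6 = (1/4)·(p_1/p_2)·(x_1−4).
Substituting into the budget: x_1* = 4 + 0.8·(m − 4·p_1 − 6·p_2)/p_1, and x_2* = 6 + 0.2·(…)/p_2.
Discretionary income = 135 − 4·3 − 6·13.6 = 41.4; x_1* = 4 + 0.8·41.4/3 = 15.04.

x_1* = 15.04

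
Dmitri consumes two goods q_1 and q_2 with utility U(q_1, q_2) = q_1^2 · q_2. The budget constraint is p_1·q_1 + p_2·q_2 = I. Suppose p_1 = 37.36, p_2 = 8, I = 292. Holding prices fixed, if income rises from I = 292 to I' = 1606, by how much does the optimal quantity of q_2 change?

The MRS is 2·q_2/q_1. Set MRS = p_1/p_2.
Rearranging, p_2·q_2 = (1/2)·p_1·q_1. Substituting into the budget gives p_1·q_1·(1 + (1/2)) = I.
Demand: q_1*(p_1,p_2,I) = 2/3·I/p_1 and q_2* = 1/3·I/p_2.
At p_1=37.36, p_2=8, I=292: q_2* = 1/3·292/8 = 12.1667.
At I' = 1606: q_2* = 66.9167. Change: 66.9167 − 12.1667 = 54.75.

Δq_2* = 54.75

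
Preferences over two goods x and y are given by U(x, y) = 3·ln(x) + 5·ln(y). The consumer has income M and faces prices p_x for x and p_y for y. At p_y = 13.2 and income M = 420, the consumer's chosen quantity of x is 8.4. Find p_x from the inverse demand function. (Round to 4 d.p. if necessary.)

p_x = 18.75

Tangency: MRS = (3/5)·y/x = p_x/p_y.
Rearranging, p_y·y = (5/3)·p_x·x. Substituting into the budget gives p_x·x·(1 + (5/3)) = M.
Demand: x*(p_x,p_y,M) = 0.375·M/p_x and y* = 0.625·M/p_y.
Set x* = 8.4 in the demand function and solve for p_x: p_x = 18.75.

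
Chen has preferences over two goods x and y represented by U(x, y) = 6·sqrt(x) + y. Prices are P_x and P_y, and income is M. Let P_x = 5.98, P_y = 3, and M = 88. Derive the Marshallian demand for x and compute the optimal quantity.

x* = 2.2651

Solve: √x = 3·P_y/P_x, so x*(P_x,P_y) = (3·P_y/P_x)², and y* = (M − P_x·x*)/P_y.
Plugging in: x* = (3·3/5.98)² = 2.2651.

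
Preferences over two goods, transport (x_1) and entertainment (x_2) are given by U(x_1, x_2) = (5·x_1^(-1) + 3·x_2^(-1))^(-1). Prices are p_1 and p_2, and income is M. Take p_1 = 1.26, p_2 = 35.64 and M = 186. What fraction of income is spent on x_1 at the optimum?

share on x_1 = 0.1953

MU_x_1 ∝ 5·x_1^(-2), MU_x_2 ∝ 3·x_2^(-2), so MRS = (5/3)·(x_2/x_1)^(2) = p_1/p_2.
Solve for the ratio: x_2/x_1 = [(3/5)·p_1/p_2]^(0.5).
With the ratio pinned down, the budget gives x_1* = M/(p_1 + p_2·(x_2/x_1)) and x_2* = (x_2/x_1)·x_1*.
Numerically x_2/x_1 = 0.145644, so x_1* = 186/(1.26 + 35.64·0.145644) = 28.8339 and x_2* = 0.145644·28.8339 = 4.1995.
Expenditure on x_1: 1.26·28.8339 = 36.3307; share = 0.1953.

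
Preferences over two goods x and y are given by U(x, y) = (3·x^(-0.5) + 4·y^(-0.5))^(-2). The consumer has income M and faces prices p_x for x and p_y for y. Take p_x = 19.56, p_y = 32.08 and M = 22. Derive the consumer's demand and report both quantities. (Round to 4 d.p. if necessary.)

MU_x ∝ 3·x^(-1.5), MU_y ∝ 4·y^(-1.5), so MRS = (3/4)·(y/x)^(1.5) = p_x/p_y.
Hence y/x = ((4/3)·p_x/p_y)^(1/(1.5)), i.e. raised to the 2/3 power.
With the ratio pinned down, the budget gives x* = M/(p_x + p_y·(y/x)) and y* = (y/x)·x*.
Numerically y/x = 0.871061, so x* = 22/(19.56 + 32.08·0.871061) = 0.4631 and y* = 0.871061·0.4631 = 0.4034.

x* = 0.4631, y* = 0.4034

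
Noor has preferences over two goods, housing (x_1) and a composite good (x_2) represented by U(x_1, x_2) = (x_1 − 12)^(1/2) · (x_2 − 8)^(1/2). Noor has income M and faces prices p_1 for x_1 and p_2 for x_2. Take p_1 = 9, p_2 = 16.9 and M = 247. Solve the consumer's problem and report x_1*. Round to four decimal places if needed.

x_1* = 12.2111

This is Cobb-Douglas in (x_1−12, x_2−8): tangency gives 0.5·p_2·(x_2−8) = 0.5·p_1·(x_1−12).
After buying the subsistence bundle (12, 8), a share 0.5 of the remaining income goes to x_1: x_1* = 12 + 0.5·(M − 12p_1 − 8p_2)/p_1.
Discretionary income = 247 − 12·9 − 8·16.9 = 3.8; x_1* = 12 + 0.5·3.8/9 = 12.2111.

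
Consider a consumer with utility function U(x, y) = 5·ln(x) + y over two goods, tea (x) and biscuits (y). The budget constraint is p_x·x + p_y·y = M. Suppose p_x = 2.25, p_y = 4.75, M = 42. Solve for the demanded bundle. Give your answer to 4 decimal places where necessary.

So x*(p_x,p_y) = 5·p_y/p_x, independent of income; and y* = (M − 5·p_y)/p_y.
At the given prices: x* = 5·4.75/2.25 = 10.5556, and y* = 3.8421.

x* = 10.5556, y* = 3.8421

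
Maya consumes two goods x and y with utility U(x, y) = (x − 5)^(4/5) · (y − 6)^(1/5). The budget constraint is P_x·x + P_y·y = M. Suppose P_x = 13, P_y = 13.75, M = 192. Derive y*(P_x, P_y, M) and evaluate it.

y* = 6.6473

This is Cobb-Douglas in (x−5, y−6): tangency gives 0.8·P_y·(y−6) = 0.2·P_x·(x−5).
After buying the subsistence bundle (5, 6), a share 0.8 of the remaining income goes to x: x* = 5 + 0.8·(M − 5P_x − 6P_y)/P_x.
Discretionary income = 192 − 5·13 − 6·13.75 = 44.5; y* = 6 + 0.2·44.5/13.75 = 6.6473.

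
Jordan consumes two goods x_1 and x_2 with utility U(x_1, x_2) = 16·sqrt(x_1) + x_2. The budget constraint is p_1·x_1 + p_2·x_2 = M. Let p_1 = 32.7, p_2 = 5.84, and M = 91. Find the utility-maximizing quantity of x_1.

Set MRS = p_1/p_2: 8·x_1^(−1/2) = p_1/p_2.
Solve: √x_1 = 8·p_2/p_1, so x_1*(p_1,p_2) = (8·p_2/p_1)², and x_2* = (M − p_1·x_1*)/p_2.
Plugging in: x_1* = (8·5.84/32.7)² = 2.0413.

x_1* = 2.0413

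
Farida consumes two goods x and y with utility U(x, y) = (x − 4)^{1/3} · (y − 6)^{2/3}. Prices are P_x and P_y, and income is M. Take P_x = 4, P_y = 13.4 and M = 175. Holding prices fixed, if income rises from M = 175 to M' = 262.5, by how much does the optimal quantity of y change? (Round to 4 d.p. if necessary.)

Let x' = x−4, y' = y−6. MRS = (1/2)·y'/x' = P_x/P_y.
Substituting into the budget: x* = 4 + 1/3·(M − 4·P_x − 6·P_y)/P_x, and y* = 6 + 2/3·(…)/P_y.
Discretionary income = 175 − 4·4 − 6·13.4 = 78.6; y* = 6 + 2/3·78.6/13.4 = 9.9104.
At M' = 262.5: y* = 14.2637. Change: 14.2637 − 9.9104 = 4.3532.

Δy* = 4.3532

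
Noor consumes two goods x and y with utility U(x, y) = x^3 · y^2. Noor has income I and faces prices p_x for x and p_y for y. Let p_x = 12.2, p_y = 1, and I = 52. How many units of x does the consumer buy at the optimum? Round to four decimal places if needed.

At p_x=12.2, p_y=1, I=52: x* = 0.6·52/12.2 = 2.5574.

x* = 2.5574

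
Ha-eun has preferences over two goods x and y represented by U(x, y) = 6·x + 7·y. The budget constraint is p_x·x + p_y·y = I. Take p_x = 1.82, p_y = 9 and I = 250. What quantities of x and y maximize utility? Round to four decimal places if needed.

Linear utility — the consumer picks whichever good has higher MU/price: 6/1.82 = 3.2967 vs 7/9 = 0.7778.
x gives more utility per dollar, so spend all income on x: x* = I/p_x, y* = 0.
Numerically: x* = 137.3626, y* = 0.

x* = 137.3626, y* = 0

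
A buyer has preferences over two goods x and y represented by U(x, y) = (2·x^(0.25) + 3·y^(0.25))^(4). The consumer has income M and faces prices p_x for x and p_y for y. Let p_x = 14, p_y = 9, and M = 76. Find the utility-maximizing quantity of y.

MRS = MU_x/MU_y = (2/3)·(y/x)^(0.75). Set equal to p_x/p_y.
Solve for the ratio: y/x = [(3/2)·p_x/p_y]^(4/3).
With the ratio pinned down, the budget gives x* = M/(p_x + p_y·(y/x)) and y* = (y/x)·x*.
Numerically y/x = 3.094822, so x* = 76/(14 + 9·3.094822) = 1.8159 and y* = 3.094822·1.8159 = 5.6198.

y* = 5.6198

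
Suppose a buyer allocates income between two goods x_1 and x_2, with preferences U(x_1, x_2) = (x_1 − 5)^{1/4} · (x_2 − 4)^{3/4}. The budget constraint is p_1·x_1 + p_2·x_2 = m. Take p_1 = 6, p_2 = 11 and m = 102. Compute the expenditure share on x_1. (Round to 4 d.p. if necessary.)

MRS = (1/3)·(x_2−4)/(x_1−5). Tangency with p_1/p_2 gives x_2−4 = 3·(p_1/p_2)·(x_1−5).
Substituting into the budget: x_1* = 5 + 0.25·(m − 5·p_1 − 4·p_2)/p_1, and x_2* = 4 + 0.75·(…)/p_2.
Discretionary income = 102 − 5·6 − 4·11 = 28; x_1* = 5 + 0.25·28/6 = 6.1667; x_2* = 4 + 0.75·28/11 = 5.9091.
Expenditure on x_1: 6·6.1667 = 37; share = 0.3627.

share on x_1 = 0.3627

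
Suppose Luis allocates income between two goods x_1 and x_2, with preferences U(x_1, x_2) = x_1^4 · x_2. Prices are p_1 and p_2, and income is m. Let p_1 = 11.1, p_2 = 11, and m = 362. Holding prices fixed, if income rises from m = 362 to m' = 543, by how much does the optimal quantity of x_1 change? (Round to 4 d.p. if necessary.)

Δx_1* = 13.045

Tangency: MRS = 4·x_2/x_1 = p_1/p_2.
Rearranging, p_2·x_2 = (1/4)·p_1·x_1. Substituting into the budget gives p_1·x_1·(1 + (1/4)) = m.
Demand: x_1*(p_1,p_2,m) = 0.8·m/p_1 and x_2* = 0.2·m/p_2.
At p_1=11.1, p_2=11, m=362: x_1* = 0.8·362/11.1 = 26.0901.
At m' = 543: x_1* = 39.1351. Change: 39.1351 − 26.0901 = 13.045.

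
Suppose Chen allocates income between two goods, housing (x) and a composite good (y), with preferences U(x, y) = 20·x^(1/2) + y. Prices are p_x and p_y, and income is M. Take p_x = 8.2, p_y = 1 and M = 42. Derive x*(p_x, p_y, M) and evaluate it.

Set MRS = p_x/p_y: 10·x^(−1/2) = p_x/p_y.
Solve: √x = 10·p_y/p_x, so x*(p_x,p_y) = (10·p_y/p_x)², and y* = (M − p_x·x*)/p_y.
Plugging in: x* = (10·1/8.2)² = 1.4872.

x* = 1.4872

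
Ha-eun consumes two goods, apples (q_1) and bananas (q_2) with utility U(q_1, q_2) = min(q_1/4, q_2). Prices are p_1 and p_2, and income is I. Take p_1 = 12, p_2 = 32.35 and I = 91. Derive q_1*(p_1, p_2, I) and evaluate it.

With perfect complements, no substitution: consume in ratio q_1:q_2 = 4:1.
Budget: p_1·q_1 + p_2·(1/4)·q_1 = I, so (4·p_1 + p_2)·q_1 = 4·I.
Demand: q_1*(p_1,p_2,I) = 4·I/(4·p_1 + p_2), q_2* = I/(4·p_1 + p_2).
Here 4·12 + 32.35 = 80.35, giving q_1* = 4.5302.

q_1* = 4.5302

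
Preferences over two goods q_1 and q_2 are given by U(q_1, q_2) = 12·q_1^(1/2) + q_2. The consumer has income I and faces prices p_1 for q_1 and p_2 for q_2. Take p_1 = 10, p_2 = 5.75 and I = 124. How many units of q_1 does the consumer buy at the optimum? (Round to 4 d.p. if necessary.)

Set MRS = p_1/p_2: 6·q_1^(−1/2) = p_1/p_2.
Thus q_1* = (6·p_2/p_1)² — independent of I — with the rest of income spent on q_2.
Plugging in: q_1* = (6·5.75/10)² = 11.9025.

q_1* = 11.9025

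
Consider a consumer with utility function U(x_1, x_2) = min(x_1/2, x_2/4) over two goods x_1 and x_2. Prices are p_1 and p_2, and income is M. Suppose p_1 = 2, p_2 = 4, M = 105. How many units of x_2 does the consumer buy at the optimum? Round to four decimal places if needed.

x_2* = 21

Leontief preferences: the optimum is at the kink where x_1/2 = x_2/4, i.e. x_2 = 2·x_1.
Budget: p_1·x_1 + p_2·2·x_1 = M, so (2·p_1 + 4·p_2)·x_1 = 2·M.
Demand: x_1*(p_1,p_2,M) = 2·M/(2·p_1 + 4·p_2), x_2* = 4·M/(2·p_1 + 4·p_2).
Here 2·2 + 4·4 = 20, giving x_2* = 21.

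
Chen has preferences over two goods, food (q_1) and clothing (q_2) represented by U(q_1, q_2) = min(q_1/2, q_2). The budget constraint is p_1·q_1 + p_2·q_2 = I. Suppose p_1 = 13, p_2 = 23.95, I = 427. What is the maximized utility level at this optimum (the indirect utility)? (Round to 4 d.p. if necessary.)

Here 2·13 + 23.95 = 49.95, giving q_1* = 17.0971 and q_2* = 8.5485.
Utility at the optimum: U(17.0971, 8.5485) = 8.5485.

V = 8.5485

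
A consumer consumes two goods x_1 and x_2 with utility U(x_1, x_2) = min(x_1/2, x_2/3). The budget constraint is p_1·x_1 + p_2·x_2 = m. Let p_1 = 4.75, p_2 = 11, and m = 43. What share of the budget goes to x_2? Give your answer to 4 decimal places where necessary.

With perfect complements, no substitution: consume in ratio x_1:x_2 = 2:3.
Budget: p_1·x_1 + p_2·(3/2)·x_1 = m, so (2·p_1 + 3·p_2)·x_1 = 2·m.
Demand: x_1*(p_1,p_2,m) = 2·m/(2·p_1 + 3·p_2), x_2* = 3·m/(2·p_1 + 3·p_2).
Here 2·4.75 + 3·11 = 42.5, giving x_1* = 2.0235 and x_2* = 3.0353.
Expenditure on x_2: 11·3.0353 = 33.3882; share = 0.7765.

share on x_2 = 0.7765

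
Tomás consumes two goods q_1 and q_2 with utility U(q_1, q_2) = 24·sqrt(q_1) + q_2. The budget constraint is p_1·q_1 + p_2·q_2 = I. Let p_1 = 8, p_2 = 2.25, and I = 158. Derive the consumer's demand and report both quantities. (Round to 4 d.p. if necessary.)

Utility is quasi-linear in q_2; the FOC for q_1 is 12/√q_1 = p_1/p_2.
Thus q_1* = (12·p_2/p_1)² — independent of I — with the rest of income spent on q_2.
Plugging in: q_1* = (12·2.25/8)² = 11.3906, q_2* = 29.7222.

q_1* = 11.3906, q_2* = 29.7222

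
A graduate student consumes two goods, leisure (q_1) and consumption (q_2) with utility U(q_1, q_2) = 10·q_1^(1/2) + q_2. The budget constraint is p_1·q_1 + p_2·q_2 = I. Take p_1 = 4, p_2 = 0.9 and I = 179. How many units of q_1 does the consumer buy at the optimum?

MU_q_1 = 5/√q_1, MU_q_2 = 1. Tangency: 5/√q_1 = p_1/p_2.
Thus q_1* = (5·p_2/p_1)² — independent of I — with the rest of income spent on q_2.
Plugging in: q_1* = (5·0.9/4)² = 1.2656.

q_1* = 1.2656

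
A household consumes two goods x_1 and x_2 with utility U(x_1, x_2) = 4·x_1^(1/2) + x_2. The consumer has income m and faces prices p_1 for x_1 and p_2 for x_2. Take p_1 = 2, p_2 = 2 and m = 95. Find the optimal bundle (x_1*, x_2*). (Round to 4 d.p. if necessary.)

MU_x_1 = 2/√x_1, MU_x_2 = 1. Tangency: 2/√x_1 = p_1/p_2.
Solve: √x_1 = 2·p_2/p_1, so x_1*(p_1,p_2) = (2·p_2/p_1)², and x_2* = (m − p_1·x_1*)/p_2.
Plugging in: x_1* = (2·2/2)² = 4, x_2* = 43.5.

x_1* = 4, x_2* = 43.5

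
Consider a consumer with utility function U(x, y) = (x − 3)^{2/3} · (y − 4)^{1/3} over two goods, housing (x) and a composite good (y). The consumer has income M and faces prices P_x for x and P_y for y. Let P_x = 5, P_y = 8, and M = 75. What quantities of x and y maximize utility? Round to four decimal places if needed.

Let x' = x−3, y' = y−4. MRS = 2·y'/x' = P_x/P_y.
Substituting into the budget: x* = 3 + 2/3·(M − 3·P_x − 4·P_y)/P_x, and y* = 4 + 1/3·(…)/P_y.
Discretionary income = 75 − 3·5 − 4·8 = 28; x* = 3 + 2/3·28/5 = 6.7333; y* = 4 + 1/3·28/8 = 5.1667.

x* = 6.7333, y* = 5.1667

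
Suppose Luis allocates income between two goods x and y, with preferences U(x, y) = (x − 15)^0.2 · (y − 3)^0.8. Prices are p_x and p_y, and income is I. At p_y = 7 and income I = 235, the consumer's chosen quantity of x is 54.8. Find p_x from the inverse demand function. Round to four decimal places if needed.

Let x' = x−15, y' = y−3. MRS = (1/4)·y'/x' = p_x/p_y.
After buying the subsistence bundle (15, 3), a share 0.2 of the remaining income goes to x: x* = 15 + 0.2·(I − 15p_x − 3p_y)/p_x.
Set x* = 54.8 in the demand function and solve for p_x: p_x = 1.

p_x = 1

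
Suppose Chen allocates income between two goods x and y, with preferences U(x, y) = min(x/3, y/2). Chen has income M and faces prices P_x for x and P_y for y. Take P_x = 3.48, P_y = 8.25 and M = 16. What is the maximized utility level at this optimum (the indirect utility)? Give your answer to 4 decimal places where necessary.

With perfect complements, no substitution: consume in ratio x:y = 3:2.
Budget: P_x·x + P_y·(2/3)·x = M, so (3·P_x + 2·P_y)·x = 3·M.
Demand: x*(P_x,P_y,M) = 3·M/(3·P_x + 2·P_y), y* = 2·M/(3·P_x + 2·P_y).
Here 3·3.48 + 2·8.25 = 26.94, giving x* = 1.7817 and y* = 1.1878.
Utility at the optimum: U(1.7817, 1.1878) = 0.5939.

V = 0.5939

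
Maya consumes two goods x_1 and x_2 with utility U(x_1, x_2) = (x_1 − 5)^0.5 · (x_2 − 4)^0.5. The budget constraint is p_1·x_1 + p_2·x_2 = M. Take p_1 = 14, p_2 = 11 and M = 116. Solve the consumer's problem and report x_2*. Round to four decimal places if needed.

MRS = (x_2−4)/(x_1−5). Tangency with p_1/p_2 gives x_2−4 = (p_1/p_2)·(x_1−5).
Substituting into the budget: x_1* = 5 + 0.5·(M − 5·p_1 − 4·p_2)/p_1, and x_2* = 4 + 0.5·(…)/p_2.
Discretionary income = 116 − 5·14 − 4·11 = 2; x_2* = 4 + 0.5·2/11 = 4.0909.

x_2* = 4.0909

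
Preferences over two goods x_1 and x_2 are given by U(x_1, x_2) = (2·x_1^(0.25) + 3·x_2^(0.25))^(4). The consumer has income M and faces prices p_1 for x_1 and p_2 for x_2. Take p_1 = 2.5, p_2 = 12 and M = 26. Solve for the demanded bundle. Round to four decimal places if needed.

Numerically x_2/x_1 = 0.212064, so x_1* = 26/(2.5 + 12·0.212064) = 5.1539 and x_2* = 0.212064·5.1539 = 1.0929.

x_1* = 5.1539, x_2* = 1.0929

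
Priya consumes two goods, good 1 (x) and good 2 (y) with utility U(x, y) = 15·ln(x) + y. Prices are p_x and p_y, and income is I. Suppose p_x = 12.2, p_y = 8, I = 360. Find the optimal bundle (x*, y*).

x* = 9.8361, y* = 30

MU_x = 15/x, MU_y = 1. Tangency: 15/x = p_x/p_y.
So x*(p_x,p_y) = 15·p_y/p_x, independent of income; and y* = (I − 15·p_y)/p_y.
At the given prices: x* = 15·8/12.2 = 9.8361, and y* = 30.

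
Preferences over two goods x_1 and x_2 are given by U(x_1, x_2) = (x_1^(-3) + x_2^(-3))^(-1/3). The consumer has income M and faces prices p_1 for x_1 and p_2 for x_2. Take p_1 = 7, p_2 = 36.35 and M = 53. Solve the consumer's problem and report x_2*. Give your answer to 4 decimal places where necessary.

x_2* = 1.1297

From the CES first-order condition, (x_2/x_1)^(4) = p_1/p_2.
Solve for the ratio: x_2/x_1 = [p_1/p_2]^(0.25).
Substitute x_2 = (x_2/x_1)·x_1 into the budget: x_1* = M/(p_1 + p_2·(x_2/x_1)).
Numerically x_2/x_1 = 0.662443, so x_1* = 53/(7 + 36.35·0.662443) = 1.7053 and x_2* = 0.662443·1.7053 = 1.1297.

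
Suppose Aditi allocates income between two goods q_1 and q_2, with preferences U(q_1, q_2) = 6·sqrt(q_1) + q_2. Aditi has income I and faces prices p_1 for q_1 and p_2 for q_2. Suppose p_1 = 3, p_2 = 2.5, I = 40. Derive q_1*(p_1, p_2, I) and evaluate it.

q_1* = 6.25

Utility is quasi-linear in q_2; the FOC for q_1 is 3/√q_1 = p_1/p_2.
Thus q_1* = (3·p_2/p_1)² — independent of I — with the rest of income spent on q_2.
Plugging in: q_1* = (3·2.5/3)² = 6.25.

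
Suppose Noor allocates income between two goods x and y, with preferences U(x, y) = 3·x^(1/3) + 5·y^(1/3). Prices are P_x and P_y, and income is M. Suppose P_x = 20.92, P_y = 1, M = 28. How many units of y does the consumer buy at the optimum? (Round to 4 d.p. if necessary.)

Substitute y = (y/x)·x into the budget: x* = M/(P_x + P_y·(y/x)).
Numerically y/x = 205.880704, so x* = 28/(20.92 + 1·205.880704) = 0.1235 and y* = 205.880704·0.1235 = 25.4173.

y* = 25.4173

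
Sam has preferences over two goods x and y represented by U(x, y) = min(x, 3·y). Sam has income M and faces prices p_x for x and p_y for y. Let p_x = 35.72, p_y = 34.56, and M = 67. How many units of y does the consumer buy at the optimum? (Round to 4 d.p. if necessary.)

y* = 0.4728

Leontief preferences: the optimum is at the kink where x/3 = y/1, i.e. y = (1/3)·x.
Budget: p_x·x + p_y·(1/3)·x = M, so (3·p_x + p_y)·x = 3·M.
Demand: x*(p_x,p_y,M) = 3·M/(3·p_x + p_y), y* = M/(3·p_x + p_y).
Here 3·35.72 + 34.56 = 141.72, giving y* = 0.4728.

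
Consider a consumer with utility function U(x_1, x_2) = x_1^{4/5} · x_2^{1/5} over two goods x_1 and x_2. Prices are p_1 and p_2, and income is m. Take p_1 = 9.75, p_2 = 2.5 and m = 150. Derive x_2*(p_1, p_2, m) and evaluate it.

x_2* = 12

Tangency: MRS = 4·x_2/x_1 = p_1/p_2.
So 0.8·p_2·x_2 = 0.2·p_1·x_1; combined with the budget, a share 0.8 of income goes to x_1.
Demand: x_1*(p_1,p_2,m) = 0.8·m/p_1 and x_2* = 0.2·m/p_2.
At p_1=9.75, p_2=2.5, m=150: x_2* = 0.2·150/2.5 = 12.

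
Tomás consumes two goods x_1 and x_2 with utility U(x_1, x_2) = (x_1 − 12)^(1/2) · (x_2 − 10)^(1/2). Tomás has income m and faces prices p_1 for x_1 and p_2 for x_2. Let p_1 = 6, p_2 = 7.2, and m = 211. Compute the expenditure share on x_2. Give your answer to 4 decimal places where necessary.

share on x_2 = 0.5

Let x_1' = x_1−12, x_2' = x_2−10. MRS = x_2'/x_1' = p_1/p_2.
After buying the subsistence bundle (12, 10), a share 0.5 of the remaining income goes to x_1: x_1* = 12 + 0.5·(m − 12p_1 − 10p_2)/p_1.
Discretionary income = 211 − 12·6 − 10·7.2 = 67; x_1* = 12 + 0.5·67/6 = 17.5833; x_2* = 10 + 0.5·67/7.2 = 14.6528.
Expenditure on x_2: 7.2·14.6528 = 105.5; share = 0.5.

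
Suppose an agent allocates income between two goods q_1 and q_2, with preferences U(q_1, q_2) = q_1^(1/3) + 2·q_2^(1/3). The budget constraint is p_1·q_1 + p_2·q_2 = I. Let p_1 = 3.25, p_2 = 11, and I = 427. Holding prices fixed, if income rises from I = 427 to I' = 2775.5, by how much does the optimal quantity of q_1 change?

Δq_1* = 284.7844

MRS = MU_q_1/MU_q_2 = (1/2)·(q_2/q_1)^(2/3). Set equal to p_1/p_2.
Solve for the ratio: q_2/q_1 = [2·p_1/p_2]^(1.5).
Substitute q_2 = (q_2/q_1)·q_1 into the budget: q_1* = I/(p_1 + p_2·(q_2/q_1)).
Numerically q_2/q_1 = 0.454235, so q_1* = 427/(3.25 + 11·0.454235) = 51.779.
At I' = 2775.5: q_1* = 336.5634. Change: 336.5634 − 51.779 = 284.7844.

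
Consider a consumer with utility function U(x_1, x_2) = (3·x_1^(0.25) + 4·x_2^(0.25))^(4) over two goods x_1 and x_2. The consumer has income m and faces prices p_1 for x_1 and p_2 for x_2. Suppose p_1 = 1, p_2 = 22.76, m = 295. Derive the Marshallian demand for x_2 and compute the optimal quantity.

From the CES first-order condition, (3/4)·(x_2/x_1)^(0.75) = p_1/p_2.
Solve for the ratio: x_2/x_1 = [(4/3)·p_1/p_2]^(4/3).
Substitute x_2 = (x_2/x_1)·x_1 into the budget: x_1* = m/(p_1 + p_2·(x_2/x_1)).
Numerically x_2/x_1 = 0.022752, so x_1* = 295/(1 + 22.76·0.022752) = 194.3553 and x_2* = 0.022752·194.3553 = 4.422.

x_2* = 4.422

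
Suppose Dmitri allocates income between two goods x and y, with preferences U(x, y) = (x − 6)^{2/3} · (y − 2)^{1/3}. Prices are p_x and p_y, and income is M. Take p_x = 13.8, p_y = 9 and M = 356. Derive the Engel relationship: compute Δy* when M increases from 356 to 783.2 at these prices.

Δy* = 15.8222

MRS = 2·(y−2)/(x−6). Tangency with p_x/p_y gives y−2 = (1/2)·(p_x/p_y)·(x−6).
After buying the subsistence bundle (6, 2), a share 2/3 of the remaining income goes to x: x* = 6 + 2/3·(M − 6p_x − 2p_y)/p_x.
Discretionary income = 356 − 6·13.8 − 2·9 = 255.2; y* = 2 + 1/3·255.2/9 = 11.4519.
At M' = 783.2: y* = 27.2741. Change: 27.2741 − 11.4519 = 15.8222.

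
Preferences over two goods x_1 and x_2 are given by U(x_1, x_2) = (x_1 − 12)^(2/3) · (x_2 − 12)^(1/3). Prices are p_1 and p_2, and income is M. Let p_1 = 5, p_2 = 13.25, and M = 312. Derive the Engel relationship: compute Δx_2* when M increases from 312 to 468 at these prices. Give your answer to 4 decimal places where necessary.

Δx_2* = 3.9245

MRS = 2·(x_2−12)/(x_1−12). Tangency with p_1/p_2 gives x_2−12 = (1/2)·(p_1/p_2)·(x_1−12).
After buying the subsistence bundle (12, 12), a share 2/3 of the remaining income goes to x_1: x_1* = 12 + 2/3·(M − 12p_1 − 12p_2)/p_1.
Discretionary income = 312 − 12·5 − 12·13.25 = 93; x_2* = 12 + 1/3·93/13.25 = 14.3396.
At M' = 468: x_2* = 18.2642. Change: 18.2642 − 14.3396 = 3.9245.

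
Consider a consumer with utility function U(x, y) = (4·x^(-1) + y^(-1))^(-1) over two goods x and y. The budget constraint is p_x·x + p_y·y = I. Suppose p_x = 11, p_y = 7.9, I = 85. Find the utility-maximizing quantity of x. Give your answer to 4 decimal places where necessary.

x* = 5.4275

Numerically y/x = 0.590001, so x* = 85/(11 + 7.9·0.590001) = 5.4275.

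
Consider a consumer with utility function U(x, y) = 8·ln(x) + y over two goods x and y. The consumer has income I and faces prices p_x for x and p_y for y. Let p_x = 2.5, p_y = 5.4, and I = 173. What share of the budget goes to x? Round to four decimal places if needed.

Set MRS = p_x/p_y: (8/x)/1 = p_x/p_y.
So x*(p_x,p_y) = 8·p_y/p_x, independent of income; and y* = (I − 8·p_y)/p_y.
At the given prices: x* = 8·5.4/2.5 = 17.28, and y* = 24.037.
Expenditure on x: 2.5·17.28 = 43.2; share = 0.2497.

share on x = 0.2497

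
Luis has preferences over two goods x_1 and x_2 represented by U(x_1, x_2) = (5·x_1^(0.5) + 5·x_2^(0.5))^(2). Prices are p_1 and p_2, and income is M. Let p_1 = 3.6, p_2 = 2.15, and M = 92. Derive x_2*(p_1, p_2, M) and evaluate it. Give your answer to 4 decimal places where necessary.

MU_x_1 ∝ 5·x_1^(-0.5), MU_x_2 ∝ 5·x_2^(-0.5), so MRS = (x_2/x_1)^(0.5) = p_1/p_2.
Hence x_2/x_1 = (p_1/p_2)^(1/(0.5)), i.e. raised to the 2 power.
Substitute x_2 = (x_2/x_1)·x_1 into the budget: x_1* = M/(p_1 + p_2·(x_2/x_1)).
Numerically x_2/x_1 = 2.803678, so x_1* = 92/(3.6 + 2.15·2.803678) = 9.5556 and x_2* = 2.803678·9.5556 = 26.7907.

x_2* = 26.7907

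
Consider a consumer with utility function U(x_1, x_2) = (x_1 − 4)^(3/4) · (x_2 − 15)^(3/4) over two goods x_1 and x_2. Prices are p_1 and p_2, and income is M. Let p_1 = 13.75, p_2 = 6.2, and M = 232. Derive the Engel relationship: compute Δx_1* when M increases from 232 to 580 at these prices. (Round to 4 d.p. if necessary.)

Let x_1' = x_1−4, x_2' = x_2−15. MRS = x_2'/x_1' = p_1/p_2.
Substituting into the budget: x_1* = 4 + 0.5·(M − 4·p_1 − 15·p_2)/p_1, and x_2* = 15 + 0.5·(…)/p_2.
Discretionary income = 232 − 4·13.75 − 15·6.2 = 84; x_1* = 4 + 0.5·84/13.75 = 7.0545.
At M' = 580: x_1* = 19.7091. Change: 19.7091 − 7.0545 = 12.6545.

Δx_1* = 12.6545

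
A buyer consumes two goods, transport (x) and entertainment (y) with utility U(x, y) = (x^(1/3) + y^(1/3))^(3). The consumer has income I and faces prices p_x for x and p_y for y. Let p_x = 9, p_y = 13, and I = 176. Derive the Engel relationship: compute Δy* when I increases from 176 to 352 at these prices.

With the ratio pinned down, the budget gives x* = I/(p_x + p_y·(y/x)) and y* = (y/x)·x*.
Numerically y/x = 0.576035, so x* = 176/(9 + 13·0.576035) = 10.6741 and y* = 0.576035·10.6741 = 6.1487.
At I' = 352: y* = 12.2973. Change: 12.2973 − 6.1487 = 6.1487.

Δy* = 6.1487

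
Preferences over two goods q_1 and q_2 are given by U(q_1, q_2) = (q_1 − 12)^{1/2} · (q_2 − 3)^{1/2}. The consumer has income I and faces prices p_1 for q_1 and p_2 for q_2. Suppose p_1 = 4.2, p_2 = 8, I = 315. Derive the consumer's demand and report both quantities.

This is Cobb-Douglas in (q_1−12, q_2−3): tangency gives 0.5·p_2·(q_2−3) = 0.5·p_1·(q_1−12).
After buying the subsistence bundle (12, 3), a share 0.5 of the remaining income goes to q_1: q_1* = 12 + 0.5·(I − 12p_1 − 3p_2)/p_1.
Discretionary income = 315 − 12·4.2 − 3·8 = 240.6; q_1* = 12 + 0.5·240.6/4.2 = 40.6429; q_2* = 3 + 0.5·240.6/8 = 18.0375.

q_1* = 40.6429, q_2* = 18.0375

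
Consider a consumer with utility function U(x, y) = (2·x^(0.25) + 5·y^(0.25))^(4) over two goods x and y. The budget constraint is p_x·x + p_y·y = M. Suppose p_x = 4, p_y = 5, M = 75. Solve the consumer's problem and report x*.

x* = 4.5183

MRS = MU_x/MU_y = (2/5)·(y/x)^(0.75). Set equal to p_x/p_y.
Solve for the ratio: y/x = [(5/2)·p_x/p_y]^(4/3).
Substitute y = (y/x)·x into the budget: x* = M/(p_x + p_y·(y/x)).
Numerically y/x = 2.519842, so x* = 75/(4 + 5·2.519842) = 4.5183.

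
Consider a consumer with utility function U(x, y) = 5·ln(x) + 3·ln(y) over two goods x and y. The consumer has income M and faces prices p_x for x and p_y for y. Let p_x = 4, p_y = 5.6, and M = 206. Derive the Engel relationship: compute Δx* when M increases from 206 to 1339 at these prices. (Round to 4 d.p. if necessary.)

MU_x/MU_y = (5·y)/(3·x); tangency sets this equal to p_x/p_y.
So 5·p_y·y = 3·p_x·x; combined with the budget, a share 0.625 of income goes to x.
Demand: x*(p_x,p_y,M) = 0.625·M/p_x and y* = 0.375·M/p_y.
At p_x=4, p_y=5.6, M=206: x* = 0.625·206/4 = 32.1875.
At M' = 1339: x* = 209.2188. Change: 209.2188 − 32.1875 = 177.0312.

Δx* = 177.0312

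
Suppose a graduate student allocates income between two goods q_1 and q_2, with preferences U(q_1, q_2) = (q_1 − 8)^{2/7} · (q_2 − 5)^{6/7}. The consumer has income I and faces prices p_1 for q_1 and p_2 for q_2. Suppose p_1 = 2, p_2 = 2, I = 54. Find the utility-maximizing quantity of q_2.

Let q_1' = q_1−8, q_2' = q_2−5. MRS = (1/3)·q_2'/q_1' = p_1/p_2.
After buying the subsistence bundle (8, 5), a share 0.25 of the remaining income goes to q_1: q_1* = 8 + 0.25·(I − 8p_1 − 5p_2)/p_1.
Discretionary income = 54 − 8·2 − 5·2 = 28; q_2* = 5 + 0.75·28/2 = 15.5.

q_2* = 15.5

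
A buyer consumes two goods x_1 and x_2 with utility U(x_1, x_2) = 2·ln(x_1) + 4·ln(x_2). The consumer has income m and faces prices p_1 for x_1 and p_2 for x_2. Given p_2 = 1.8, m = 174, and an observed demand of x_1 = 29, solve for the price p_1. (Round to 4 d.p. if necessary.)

p_1 = 2

Tangency: MRS = (1/2)·x_2/x_1 = p_1/p_2.
Rearranging, p_2·x_2 = 2·p_1·x_1. Substituting into the budget gives p_1·x_1·(1 + 2) = m.
Demand: x_1*(p_1,p_2,m) = 1/3·m/p_1 and x_2* = 2/3·m/p_2.
Set x_1* = 29 in the demand function and solve for p_1: p_1 = 2.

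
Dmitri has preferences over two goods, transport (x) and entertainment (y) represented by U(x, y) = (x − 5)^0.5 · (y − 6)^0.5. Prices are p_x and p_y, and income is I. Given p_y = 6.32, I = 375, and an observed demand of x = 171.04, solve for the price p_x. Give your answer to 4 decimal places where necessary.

p_x = 1

MRS = (y−6)/(x−5). Tangency with p_x/p_y gives y−6 = (p_x/p_y)·(x−5).
After buying the subsistence bundle (5, 6), a share 0.5 of the remaining income goes to x: x* = 5 + 0.5·(I − 5p_x − 6p_y)/p_x.
Set x* = 171.04 in the demand function and solve for p_x: p_x = 1.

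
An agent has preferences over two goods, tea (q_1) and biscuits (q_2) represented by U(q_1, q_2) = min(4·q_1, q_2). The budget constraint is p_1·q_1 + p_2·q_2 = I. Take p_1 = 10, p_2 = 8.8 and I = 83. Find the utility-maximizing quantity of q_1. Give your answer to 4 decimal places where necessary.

With perfect complements, no substitution: consume in ratio q_1:q_2 = 1:4.
Budget: p_1·q_1 + p_2·4·q_1 = I, so (p_1 + 4·p_2)·q_1 = I.
Demand: q_1*(p_1,p_2,I) = I/(p_1 + 4·p_2), q_2* = 4·I/(p_1 + 4·p_2).
Here 10 + 4·8.8 = 45.2, giving q_1* = 1.8363.

q_1* = 1.8363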